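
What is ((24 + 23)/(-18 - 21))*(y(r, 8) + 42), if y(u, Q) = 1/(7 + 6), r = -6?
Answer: -25709/507 ≈ -50.708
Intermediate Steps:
y(u, Q) = 1/13
((24 + 23)/(-18 - 21))*(y(r, 8) + 42) = ((24 + 23)/(-18 - 21))*(1/13 + 42) = (47/(-39))*(547/13) = (47*(-1/39))*(547/13) = -47/39*547/13 = -25709/507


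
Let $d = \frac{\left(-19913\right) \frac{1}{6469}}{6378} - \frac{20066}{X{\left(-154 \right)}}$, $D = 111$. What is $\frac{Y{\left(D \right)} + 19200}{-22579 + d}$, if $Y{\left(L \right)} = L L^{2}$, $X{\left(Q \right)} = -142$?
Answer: $- \frac{4062595243389282}{65729173345255} \approx -61.808$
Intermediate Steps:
$Y{\left(L \right)} = L^{3}$
$d = \frac{413952962483}{2929409022}$ ($d = \frac{\left(-19913\right) \frac{1}{6469}}{6378} - \frac{20066}{-142} = \left(-19913\right) \frac{1}{6469} \cdot \frac{1}{6378} - - \frac{10033}{71} = \left(- \frac{19913}{6469}\right) \frac{1}{6378} + \frac{10033}{71} = - \frac{19913}{41259282} + \frac{10033}{71} = \frac{413952962483}{2929409022} \approx 141.31$)
$\frac{Y{\left(D \right)} + 19200}{-22579 + d} = \frac{111^{3} + 19200}{-22579 + \frac{413952962483}{2929409022}} = \frac{1367631 + 19200}{- \frac{65729173345255}{2929409022}} = 1386831 \left(- \frac{2929409022}{65729173345255}\right) = - \frac{4062595243389282}{65729173345255}$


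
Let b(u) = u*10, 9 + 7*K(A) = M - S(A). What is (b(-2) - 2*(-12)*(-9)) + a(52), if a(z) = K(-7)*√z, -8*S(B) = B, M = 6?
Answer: -236 - 31*√13/28 ≈ -239.99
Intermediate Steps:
S(B) = -B/8
K(A) = -3/7 + A/56 (K(A) = -9/7 + (6 - (-1)*A/8)/7 = -9/7 + (6 + A/8)/7 = -9/7 + (6/7 + A/56) = -3/7 + A/56)
a(z) = -31*√z/56 (a(z) = (-3/7 + (1/56)*(-7))*√z = (-3/7 - ⅛)*√z = -31*√z/56)
b(u) = 10*u
(b(-2) - 2*(-12)*(-9)) + a(52) = (10*(-2) - 2*(-12)*(-9)) - 31*√13/28 = (-20 + 24*(-9)) - 31*√13/28 = (-20 - 216) - 31*√13/28 = -236 - 31*√13/28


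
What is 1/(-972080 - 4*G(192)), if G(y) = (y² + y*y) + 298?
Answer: -1/1268184 ≈ -7.8853e-7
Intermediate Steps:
G(y) = 298 + 2*y² (G(y) = (y² + y²) + 298 = 2*y² + 298 = 298 + 2*y²)
1/(-972080 - 4*G(192)) = 1/(-972080 - 4*(298 + 2*192²)) = 1/(-972080 - 4*(298 + 2*36864)) = 1/(-972080 - 4*(298 + 73728)) = 1/(-972080 - 4*74026) = 1/(-972080 - 296104) = 1/(-1268184) = -1/1268184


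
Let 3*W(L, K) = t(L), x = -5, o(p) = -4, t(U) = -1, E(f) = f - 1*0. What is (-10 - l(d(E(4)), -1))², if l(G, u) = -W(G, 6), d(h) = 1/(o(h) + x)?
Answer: 961/9 ≈ 106.78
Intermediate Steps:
E(f) = f (E(f) = f + 0 = f)
W(L, K) = -⅓ (W(L, K) = (⅓)*(-1) = -⅓)
d(h) = -⅑ (d(h) = 1/(-4 - 5) = 1/(-9) = -⅑)
l(G, u) = ⅓ (l(G, u) = -1*(-⅓) = ⅓)
(-10 - l(d(E(4)), -1))² = (-10 - 1*⅓)² = (-10 - ⅓)² = (-31/3)² = 961/9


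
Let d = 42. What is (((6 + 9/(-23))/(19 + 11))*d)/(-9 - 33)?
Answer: -43/230 ≈ -0.18696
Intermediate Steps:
(((6 + 9/(-23))/(19 + 11))*d)/(-9 - 33) = (((6 + 9/(-23))/(19 + 11))*42)/(-9 - 33) = (((6 + 9*(-1/23))/30)*42)/(-42) = (((6 - 9/23)*(1/30))*42)*(-1/42) = (((129/23)*(1/30))*42)*(-1/42) = ((43/230)*42)*(-1/42) = (903/115)*(-1/42) = -43/230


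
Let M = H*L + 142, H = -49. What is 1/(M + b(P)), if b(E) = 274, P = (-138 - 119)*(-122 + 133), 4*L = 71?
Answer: -4/1815 ≈ -0.0022039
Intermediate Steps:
L = 71/4 (L = (¼)*71 = 71/4 ≈ 17.750)
M = -2911/4 (M = -49*71/4 + 142 = -3479/4 + 142 = -2911/4 ≈ -727.75)
P = -2827 (P = -257*11 = -2827)
1/(M + b(P)) = 1/(-2911/4 + 274) = 1/(-1815/4) = -4/1815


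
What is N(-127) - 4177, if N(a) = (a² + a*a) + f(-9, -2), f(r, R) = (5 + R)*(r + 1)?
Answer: 28057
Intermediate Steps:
f(r, R) = (1 + r)*(5 + R) (f(r, R) = (5 + R)*(1 + r) = (1 + r)*(5 + R))
N(a) = -24 + 2*a² (N(a) = (a² + a*a) + (5 - 2 + 5*(-9) - 2*(-9)) = (a² + a²) + (5 - 2 - 45 + 18) = 2*a² - 24 = -24 + 2*a²)
N(-127) - 4177 = (-24 + 2*(-127)²) - 4177 = (-24 + 2*16129) - 4177 = (-24 + 32258) - 4177 = 32234 - 4177 = 28057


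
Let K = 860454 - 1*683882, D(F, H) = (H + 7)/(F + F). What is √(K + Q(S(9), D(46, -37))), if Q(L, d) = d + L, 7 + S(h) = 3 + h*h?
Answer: 9*√4614674/46 ≈ 420.30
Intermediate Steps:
D(F, H) = (7 + H)/(2*F) (D(F, H) = (7 + H)/((2*F)) = (7 + H)*(1/(2*F)) = (7 + H)/(2*F))
S(h) = -4 + h² (S(h) = -7 + (3 + h*h) = -7 + (3 + h²) = -4 + h²)
Q(L, d) = L + d
K = 176572 (K = 860454 - 683882 = 176572)
√(K + Q(S(9), D(46, -37))) = √(176572 + ((-4 + 9²) + (½)*(7 - 37)/46)) = √(176572 + ((-4 + 81) + (½)*(1/46)*(-30))) = √(176572 + (77 - 15/46)) = √(176572 + 3527/46) = √(8125839/46) = 9*√4614674/46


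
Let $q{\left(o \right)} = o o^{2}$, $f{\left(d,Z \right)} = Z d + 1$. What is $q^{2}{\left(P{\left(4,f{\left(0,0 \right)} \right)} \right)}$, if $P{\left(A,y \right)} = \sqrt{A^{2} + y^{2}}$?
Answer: $4913$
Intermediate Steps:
$f{\left(d,Z \right)} = 1 + Z d$
$q{\left(o \right)} = o^{3}$
$q^{2}{\left(P{\left(4,f{\left(0,0 \right)} \right)} \right)} = \left(\left(\sqrt{4^{2} + \left(1 + 0 \cdot 0\right)^{2}}\right)^{3}\right)^{2} = \left(\left(\sqrt{16 + \left(1 + 0\right)^{2}}\right)^{3}\right)^{2} = \left(\left(\sqrt{16 + 1^{2}}\right)^{3}\right)^{2} = \left(\left(\sqrt{16 + 1}\right)^{3}\right)^{2} = \left(\left(\sqrt{17}\right)^{3}\right)^{2} = \left(17 \sqrt{17}\right)^{2} = 4913$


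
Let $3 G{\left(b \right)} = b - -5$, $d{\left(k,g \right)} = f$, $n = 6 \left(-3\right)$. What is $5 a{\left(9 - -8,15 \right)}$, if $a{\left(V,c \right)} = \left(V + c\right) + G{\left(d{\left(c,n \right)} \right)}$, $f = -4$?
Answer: $\frac{485}{3} \approx 161.67$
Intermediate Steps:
$n = -18$
$d{\left(k,g \right)} = -4$
$G{\left(b \right)} = \frac{5}{3} + \frac{b}{3}$ ($G{\left(b \right)} = \frac{b - -5}{3} = \frac{b + 5}{3} = \frac{5 + b}{3} = \frac{5}{3} + \frac{b}{3}$)
$a{\left(V,c \right)} = \frac{1}{3} + V + c$ ($a{\left(V,c \right)} = \left(V + c\right) + \left(\frac{5}{3} + \frac{1}{3} \left(-4\right)\right) = \left(V + c\right) + \left(\frac{5}{3} - \frac{4}{3}\right) = \left(V + c\right) + \frac{1}{3} = \frac{1}{3} + V + c$)
$5 a{\left(9 - -8,15 \right)} = 5 \left(\frac{1}{3} + \left(9 - -8\right) + 15\right) = 5 \left(\frac{1}{3} + \left(9 + 8\right) + 15\right) = 5 \left(\frac{1}{3} + 17 + 15\right) = 5 \cdot \frac{97}{3} = \frac{485}{3}$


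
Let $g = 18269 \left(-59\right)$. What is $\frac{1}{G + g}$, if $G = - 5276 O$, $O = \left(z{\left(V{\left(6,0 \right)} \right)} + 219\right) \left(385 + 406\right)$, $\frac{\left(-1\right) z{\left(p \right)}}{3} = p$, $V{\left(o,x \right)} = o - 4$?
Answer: $- \frac{1}{889994179} \approx -1.1236 \cdot 10^{-9}$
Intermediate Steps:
$V{\left(o,x \right)} = -4 + o$
$z{\left(p \right)} = - 3 p$
$O = 168483$ ($O = \left(- 3 \left(-4 + 6\right) + 219\right) \left(385 + 406\right) = \left(\left(-3\right) 2 + 219\right) 791 = \left(-6 + 219\right) 791 = 213 \cdot 791 = 168483$)
$G = -888916308$ ($G = \left(-5276\right) 168483 = -888916308$)
$g = -1077871$
$\frac{1}{G + g} = \frac{1}{-888916308 - 1077871} = \frac{1}{-889994179} = - \frac{1}{889994179}$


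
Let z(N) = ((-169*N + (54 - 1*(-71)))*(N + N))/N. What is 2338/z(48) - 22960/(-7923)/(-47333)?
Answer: -62654430313/427897088619 ≈ -0.14642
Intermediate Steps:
z(N) = 250 - 338*N (z(N) = ((-169*N + (54 + 71))*(2*N))/N = ((-169*N + 125)*(2*N))/N = ((125 - 169*N)*(2*N))/N = (2*N*(125 - 169*N))/N = 250 - 338*N)
2338/z(48) - 22960/(-7923)/(-47333) = 2338/(250 - 338*48) - 22960/(-7923)/(-47333) = 2338/(250 - 16224) - 22960*(-1/7923)*(-1/47333) = 2338/(-15974) + (22960/7923)*(-1/47333) = 2338*(-1/15974) - 22960/375019359 = -167/1141 - 22960/375019359 = -62654430313/427897088619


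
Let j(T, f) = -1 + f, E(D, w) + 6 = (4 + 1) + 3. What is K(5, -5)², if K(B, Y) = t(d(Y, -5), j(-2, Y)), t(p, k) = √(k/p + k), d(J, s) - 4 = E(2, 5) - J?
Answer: -72/11 ≈ -6.5455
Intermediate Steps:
E(D, w) = 2 (E(D, w) = -6 + ((4 + 1) + 3) = -6 + (5 + 3) = -6 + 8 = 2)
d(J, s) = 6 - J (d(J, s) = 4 + (2 - J) = 6 - J)
t(p, k) = √(k + k/p)
K(B, Y) = √(-1 + Y + (-1 + Y)/(6 - Y)) (K(B, Y) = √((-1 + Y) + (-1 + Y)/(6 - Y)) = √(-1 + Y + (-1 + Y)/(6 - Y)))
K(5, -5)² = (√((7 + (-5)² - 8*(-5))/(-6 - 5)))² = (√((7 + 25 + 40)/(-11)))² = (√(-1/11*72))² = (√(-72/11))² = (6*I*√22/11)² = -72/11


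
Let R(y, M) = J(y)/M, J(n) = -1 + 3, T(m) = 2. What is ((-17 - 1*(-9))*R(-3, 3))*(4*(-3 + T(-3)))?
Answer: 64/3 ≈ 21.333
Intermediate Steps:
J(n) = 2
R(y, M) = 2/M
((-17 - 1*(-9))*R(-3, 3))*(4*(-3 + T(-3))) = ((-17 - 1*(-9))*(2/3))*(4*(-3 + 2)) = ((-17 + 9)*(2*(1/3)))*(4*(-1)) = -8*2/3*(-4) = -16/3*(-4) = 64/3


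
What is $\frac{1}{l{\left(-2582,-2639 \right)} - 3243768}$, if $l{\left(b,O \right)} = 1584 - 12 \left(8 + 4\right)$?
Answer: $- \frac{1}{3242328} \approx -3.0842 \cdot 10^{-7}$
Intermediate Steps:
$l{\left(b,O \right)} = 1440$ ($l{\left(b,O \right)} = 1584 - 144 = 1440$)
$\frac{1}{l{\left(-2582,-2639 \right)} - 3243768} = \frac{1}{1440 - 3243768} = \frac{1}{-3242328} = - \frac{1}{3242328}$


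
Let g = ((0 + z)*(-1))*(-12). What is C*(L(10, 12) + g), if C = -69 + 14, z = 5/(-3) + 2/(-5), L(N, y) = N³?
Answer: -53636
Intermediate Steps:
z = -31/15 (z = 5*(-⅓) + 2*(-⅕) = -5/3 - ⅖ = -31/15 ≈ -2.0667)
C = -55
g = -124/5 (g = ((0 - 31/15)*(-1))*(-12) = -31/15*(-1)*(-12) = (31/15)*(-12) = -124/5 ≈ -24.800)
C*(L(10, 12) + g) = -55*(10³ - 124/5) = -55*(1000 - 124/5) = -55*4876/5 = -53636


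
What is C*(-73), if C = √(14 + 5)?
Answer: -73*√19 ≈ -318.20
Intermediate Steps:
C = √19 ≈ 4.3589
C*(-73) = √19*(-73) = -73*√19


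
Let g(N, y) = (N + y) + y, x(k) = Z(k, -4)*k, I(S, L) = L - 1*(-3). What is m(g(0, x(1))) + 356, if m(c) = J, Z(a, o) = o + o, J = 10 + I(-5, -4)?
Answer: 365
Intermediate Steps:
I(S, L) = 3 + L (I(S, L) = L + 3 = 3 + L)
J = 9 (J = 10 + (3 - 4) = 10 - 1 = 9)
Z(a, o) = 2*o
x(k) = -8*k (x(k) = (2*(-4))*k = -8*k)
g(N, y) = N + 2*y
m(c) = 9
m(g(0, x(1))) + 356 = 9 + 356 = 365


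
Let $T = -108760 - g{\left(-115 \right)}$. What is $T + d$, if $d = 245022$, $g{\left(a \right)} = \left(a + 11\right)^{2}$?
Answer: $125446$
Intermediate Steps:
$g{\left(a \right)} = \left(11 + a\right)^{2}$
$T = -119576$ ($T = -108760 - \left(11 - 115\right)^{2} = -108760 - \left(-104\right)^{2} = -108760 - 10816 = -119576$)
$T + d = -119576 + 245022 = 125446$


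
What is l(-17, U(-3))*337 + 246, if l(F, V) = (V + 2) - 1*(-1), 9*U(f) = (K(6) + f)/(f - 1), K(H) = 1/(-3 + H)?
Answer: 34613/27 ≈ 1282.0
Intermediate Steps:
U(f) = (⅓ + f)/(9*(-1 + f)) (U(f) = ((1/(-3 + 6) + f)/(f - 1))/9 = ((1/3 + f)/(-1 + f))/9 = ((⅓ + f)/(-1 + f))/9 = (⅓ + f)/(9*(-1 + f)))
l(F, V) = 3 + V (l(F, V) = (2 + V) + 1 = 3 + V)
l(-17, U(-3))*337 + 246 = (3 + (1 + 3*(-3))/(27*(-1 - 3)))*337 + 246 = (3 + (1/27)*(1 - 9)/(-4))*337 + 246 = (3 + (1/27)*(-¼)*(-8))*337 + 246 = (3 + 2/27)*337 + 246 = (83/27)*337 + 246 = 27971/27 + 246 = 34613/27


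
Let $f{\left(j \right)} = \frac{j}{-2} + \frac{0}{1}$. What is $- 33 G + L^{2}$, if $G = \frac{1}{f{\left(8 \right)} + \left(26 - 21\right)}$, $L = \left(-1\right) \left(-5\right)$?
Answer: $-8$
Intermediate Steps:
$L = 5$
$f{\left(j \right)} = - \frac{j}{2}$ ($f{\left(j \right)} = j \left(- \frac{1}{2}\right) + 0 \cdot 1 = - \frac{j}{2} + 0 = - \frac{j}{2}$)
$G = 1$ ($G = \frac{1}{\left(- \frac{1}{2}\right) 8 + \left(26 - 21\right)} = \frac{1}{-4 + \left(26 - 21\right)} = \frac{1}{-4 + 5} = 1^{-1} = 1$)
$- 33 G + L^{2} = \left(-33\right) 1 + 5^{2} = -33 + 25 = -8$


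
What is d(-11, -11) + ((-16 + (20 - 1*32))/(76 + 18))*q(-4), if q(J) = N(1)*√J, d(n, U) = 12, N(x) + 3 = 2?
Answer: 12 + 28*I/47 ≈ 12.0 + 0.59575*I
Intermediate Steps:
N(x) = -1 (N(x) = -3 + 2 = -1)
q(J) = -√J
d(-11, -11) + ((-16 + (20 - 1*32))/(76 + 18))*q(-4) = 12 + ((-16 + (20 - 1*32))/(76 + 18))*(-√(-4)) = 12 + ((-16 + (20 - 32))/94)*(-2*I) = 12 + ((-16 - 12)*(1/94))*(-2*I) = 12 + (-28*1/94)*(-2*I) = 12 - (-28)*I/47 = 12 + 28*I/47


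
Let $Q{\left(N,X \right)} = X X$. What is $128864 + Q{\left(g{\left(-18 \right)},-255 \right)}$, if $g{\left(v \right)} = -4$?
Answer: $193889$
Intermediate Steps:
$Q{\left(N,X \right)} = X^{2}$
$128864 + Q{\left(g{\left(-18 \right)},-255 \right)} = 128864 + \left(-255\right)^{2} = 128864 + 65025 = 193889$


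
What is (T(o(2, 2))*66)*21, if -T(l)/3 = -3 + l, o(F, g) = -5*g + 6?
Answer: 29106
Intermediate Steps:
o(F, g) = 6 - 5*g
T(l) = 9 - 3*l (T(l) = -3*(-3 + l) = 9 - 3*l)
(T(o(2, 2))*66)*21 = ((9 - 3*(6 - 5*2))*66)*21 = ((9 - 3*(6 - 10))*66)*21 = ((9 - 3*(-4))*66)*21 = ((9 + 12)*66)*21 = (21*66)*21 = 1386*21 = 29106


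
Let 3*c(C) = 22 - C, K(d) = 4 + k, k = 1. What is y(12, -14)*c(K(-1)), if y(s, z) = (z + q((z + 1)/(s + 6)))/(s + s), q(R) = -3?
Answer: -289/72 ≈ -4.0139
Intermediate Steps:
K(d) = 5 (K(d) = 4 + 1 = 5)
c(C) = 22/3 - C/3 (c(C) = (22 - C)/3 = 22/3 - C/3)
y(s, z) = (-3 + z)/(2*s) (y(s, z) = (z - 3)/(s + s) = (-3 + z)/((2*s)) = (-3 + z)*(1/(2*s)) = (-3 + z)/(2*s))
y(12, -14)*c(K(-1)) = ((½)*(-3 - 14)/12)*(22/3 - ⅓*5) = ((½)*(1/12)*(-17))*(22/3 - 5/3) = -17/24*17/3 = -289/72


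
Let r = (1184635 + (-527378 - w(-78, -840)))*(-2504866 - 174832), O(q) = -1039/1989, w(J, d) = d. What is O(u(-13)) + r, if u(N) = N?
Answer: -3507603916051273/1989 ≈ -1.7635e+12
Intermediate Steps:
O(q) = -1039/1989 (O(q) = -1039*1/1989 = -1039/1989)
r = -1763501214706 (r = (1184635 + (-527378 - 1*(-840)))*(-2504866 - 174832) = (1184635 + (-527378 + 840))*(-2679698) = (1184635 - 526538)*(-2679698) = 658097*(-2679698) = -1763501214706)
O(u(-13)) + r = -1039/1989 - 1763501214706 = -3507603916051273/1989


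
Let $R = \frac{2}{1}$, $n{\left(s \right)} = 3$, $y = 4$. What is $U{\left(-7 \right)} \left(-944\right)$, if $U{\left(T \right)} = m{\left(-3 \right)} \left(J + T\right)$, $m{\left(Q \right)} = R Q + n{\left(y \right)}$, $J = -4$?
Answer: $-31152$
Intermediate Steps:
$R = 2$ ($R = 2 \cdot 1 = 2$)
$m{\left(Q \right)} = 3 + 2 Q$ ($m{\left(Q \right)} = 2 Q + 3 = 3 + 2 Q$)
$U{\left(T \right)} = 12 - 3 T$ ($U{\left(T \right)} = \left(3 + 2 \left(-3\right)\right) \left(-4 + T\right) = \left(3 - 6\right) \left(-4 + T\right) = - 3 \left(-4 + T\right) = 12 - 3 T$)
$U{\left(-7 \right)} \left(-944\right) = \left(12 - -21\right) \left(-944\right) = \left(12 + 21\right) \left(-944\right) = 33 \left(-944\right) = -31152$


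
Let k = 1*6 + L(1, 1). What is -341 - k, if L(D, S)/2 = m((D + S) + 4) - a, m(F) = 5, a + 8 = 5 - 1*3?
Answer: -369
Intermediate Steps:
a = -6 (a = -8 + (5 - 1*3) = -8 + (5 - 3) = -8 + 2 = -6)
L(D, S) = 22 (L(D, S) = 2*(5 - 1*(-6)) = 2*(5 + 6) = 2*11 = 22)
k = 28 (k = 1*6 + 22 = 6 + 22 = 28)
-341 - k = -341 - 1*28 = -341 - 28 = -369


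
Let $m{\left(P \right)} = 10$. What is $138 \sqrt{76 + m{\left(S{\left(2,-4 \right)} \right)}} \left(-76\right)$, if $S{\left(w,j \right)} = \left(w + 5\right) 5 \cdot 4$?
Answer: $- 10488 \sqrt{86} \approx -97262.0$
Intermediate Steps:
$S{\left(w,j \right)} = 100 + 20 w$ ($S{\left(w,j \right)} = \left(5 + w\right) 5 \cdot 4 = \left(25 + 5 w\right) 4 = 100 + 20 w$)
$138 \sqrt{76 + m{\left(S{\left(2,-4 \right)} \right)}} \left(-76\right) = 138 \sqrt{76 + 10} \left(-76\right) = 138 \sqrt{86} \left(-76\right) = - 10488 \sqrt{86}$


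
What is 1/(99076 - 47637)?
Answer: 1/51439 ≈ 1.9441e-5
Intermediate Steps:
1/(99076 - 47637) = 1/51439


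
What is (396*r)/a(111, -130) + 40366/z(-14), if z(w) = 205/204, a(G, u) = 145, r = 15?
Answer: 239048796/5945 ≈ 40210.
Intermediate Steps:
z(w) = 205/204 (z(w) = 205*(1/204) = 205/204)
(396*r)/a(111, -130) + 40366/z(-14) = (396*15)/145 + 40366/(205/204) = 5940*(1/145) + 40366*(204/205) = 1188/29 + 8234664/205 = 239048796/5945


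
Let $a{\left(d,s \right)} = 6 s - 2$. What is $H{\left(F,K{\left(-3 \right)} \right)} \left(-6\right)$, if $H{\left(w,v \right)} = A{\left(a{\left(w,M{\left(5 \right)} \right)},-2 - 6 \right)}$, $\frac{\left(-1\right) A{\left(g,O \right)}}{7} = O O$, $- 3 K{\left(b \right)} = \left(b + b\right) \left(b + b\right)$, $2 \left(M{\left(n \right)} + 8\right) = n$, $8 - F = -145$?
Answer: $2688$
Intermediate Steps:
$F = 153$ ($F = 8 - -145 = 8 + 145 = 153$)
$M{\left(n \right)} = -8 + \frac{n}{2}$
$a{\left(d,s \right)} = -2 + 6 s$
$K{\left(b \right)} = - \frac{4 b^{2}}{3}$ ($K{\left(b \right)} = - \frac{\left(b + b\right) \left(b + b\right)}{3} = - \frac{2 b 2 b}{3} = - \frac{4 b^{2}}{3}$)
$A{\left(g,O \right)} = - 7 O^{2}$ ($A{\left(g,O \right)} = - 7 O O = - 7 O^{2}$)
$H{\left(w,v \right)} = -448$ ($H{\left(w,v \right)} = - 7 \left(-2 - 6\right)^{2} = - 7 \left(-8\right)^{2} = \left(-7\right) 64 = -448$)
$H{\left(F,K{\left(-3 \right)} \right)} \left(-6\right) = \left(-448\right) \left(-6\right) = 2688$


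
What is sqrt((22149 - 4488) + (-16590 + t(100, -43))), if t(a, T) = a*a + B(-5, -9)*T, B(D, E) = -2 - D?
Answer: sqrt(10942) ≈ 104.60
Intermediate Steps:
t(a, T) = a**2 + 3*T (t(a, T) = a*a + (-2 - 1*(-5))*T = a**2 + (-2 + 5)*T = a**2 + 3*T)
sqrt((22149 - 4488) + (-16590 + t(100, -43))) = sqrt((22149 - 4488) + (-16590 + (100**2 + 3*(-43)))) = sqrt(17661 + (-16590 + (10000 - 129))) = sqrt(17661 + (-16590 + 9871)) = sqrt(17661 - 6719) = sqrt(10942)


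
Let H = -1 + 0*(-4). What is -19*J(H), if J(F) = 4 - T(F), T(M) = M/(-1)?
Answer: -57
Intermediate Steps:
T(M) = -M (T(M) = M*(-1) = -M)
H = -1 (H = -1 + 0 = -1)
J(F) = 4 + F (J(F) = 4 - (-1)*F = 4 + F)
-19*J(H) = -19*(4 - 1) = -19*3 = -57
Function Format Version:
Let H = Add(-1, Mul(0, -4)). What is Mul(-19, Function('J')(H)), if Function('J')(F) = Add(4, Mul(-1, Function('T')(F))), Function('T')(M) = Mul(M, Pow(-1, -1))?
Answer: -57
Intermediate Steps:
Function('T')(M) = Mul(-1, M) (Function('T')(M) = Mul(M, -1) = Mul(-1, M))
H = -1 (H = Add(-1, 0) = -1)
Function('J')(F) = Add(4, F) (Function('J')(F) = Add(4, Mul(-1, Mul(-1, F))) = Add(4, F))
Mul(-19, Function('J')(H)) = Mul(-19, Add(4, -1)) = Mul(-19, 3) = -57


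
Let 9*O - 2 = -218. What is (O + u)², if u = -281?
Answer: 93025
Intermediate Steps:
O = -24 (O = 2/9 + (⅑)*(-218) = 2/9 - 218/9 = -24)
(O + u)² = (-24 - 281)² = (-305)² = 93025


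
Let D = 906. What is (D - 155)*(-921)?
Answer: -691671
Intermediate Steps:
(D - 155)*(-921) = (906 - 155)*(-921) = 751*(-921) = -691671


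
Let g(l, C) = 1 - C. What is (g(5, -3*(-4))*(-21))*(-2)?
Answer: -462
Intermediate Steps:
(g(5, -3*(-4))*(-21))*(-2) = ((1 - (-3)*(-4))*(-21))*(-2) = ((1 - 1*12)*(-21))*(-2) = ((1 - 12)*(-21))*(-2) = -11*(-21)*(-2) = 231*(-2) = -462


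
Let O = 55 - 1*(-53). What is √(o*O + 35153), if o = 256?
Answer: √62801 ≈ 250.60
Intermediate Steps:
O = 108 (O = 55 + 53 = 108)
√(o*O + 35153) = √(256*108 + 35153) = √(27648 + 35153) = √62801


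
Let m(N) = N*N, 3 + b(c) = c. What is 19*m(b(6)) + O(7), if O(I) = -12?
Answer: 159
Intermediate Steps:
b(c) = -3 + c
m(N) = N**2
19*m(b(6)) + O(7) = 19*(-3 + 6)**2 - 12 = 19*3**2 - 12 = 19*9 - 12 = 171 - 12 = 159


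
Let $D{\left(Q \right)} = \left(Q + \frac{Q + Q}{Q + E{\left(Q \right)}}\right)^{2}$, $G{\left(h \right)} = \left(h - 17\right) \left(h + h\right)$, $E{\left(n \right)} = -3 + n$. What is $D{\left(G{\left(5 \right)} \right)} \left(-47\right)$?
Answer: $- \frac{4367691200}{6561} \approx -6.6571 \cdot 10^{5}$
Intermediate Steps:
$G{\left(h \right)} = 2 h \left(-17 + h\right)$ ($G{\left(h \right)} = \left(-17 + h\right) 2 h = 2 h \left(-17 + h\right)$)
$D{\left(Q \right)} = \left(Q + \frac{2 Q}{-3 + 2 Q}\right)^{2}$ ($D{\left(Q \right)} = \left(Q + \frac{Q + Q}{Q + \left(-3 + Q\right)}\right)^{2} = \left(Q + \frac{2 Q}{-3 + 2 Q}\right)^{2}$)
$D{\left(G{\left(5 \right)} \right)} \left(-47\right) = \frac{\left(2 \cdot 5 \left(-17 + 5\right)\right)^{2} \left(-1 + 2 \cdot 2 \cdot 5 \left(-17 + 5\right)\right)^{2}}{\left(-3 + 2 \cdot 2 \cdot 5 \left(-17 + 5\right)\right)^{2}} \left(-47\right) = \frac{\left(2 \cdot 5 \left(-12\right)\right)^{2} \left(-1 + 2 \cdot 2 \cdot 5 \left(-12\right)\right)^{2}}{\left(-3 + 2 \cdot 2 \cdot 5 \left(-12\right)\right)^{2}} \left(-47\right) = \frac{\left(-120\right)^{2} \left(-1 + 2 \left(-120\right)\right)^{2}}{\left(-3 + 2 \left(-120\right)\right)^{2}} \left(-47\right) = \frac{14400 \left(-1 - 240\right)^{2}}{\left(-3 - 240\right)^{2}} \left(-47\right) = \frac{14400 \left(-241\right)^{2}}{59049} \left(-47\right) = 14400 \cdot 58081 \cdot \frac{1}{59049} \left(-47\right) = \frac{92929600}{6561} \left(-47\right) = - \frac{4367691200}{6561}$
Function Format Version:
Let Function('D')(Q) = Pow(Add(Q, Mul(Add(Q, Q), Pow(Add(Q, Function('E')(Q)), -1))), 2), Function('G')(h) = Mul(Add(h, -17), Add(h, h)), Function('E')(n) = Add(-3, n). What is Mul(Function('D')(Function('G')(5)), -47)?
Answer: Rational(-4367691200, 6561) ≈ -6.6571e+5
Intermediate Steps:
Function('G')(h) = Mul(2, h, Add(-17, h)) (Function('G')(h) = Mul(Add(-17, h), Mul(2, h)) = Mul(2, h, Add(-17, h)))
Function('D')(Q) = Pow(Add(Q, Mul(2, Q, Pow(Add(-3, Mul(2, Q)), -1))), 2) (Function('D')(Q) = Pow(Add(Q, Mul(Add(Q, Q), Pow(Add(Q, Add(-3, Q)), -1))), 2) = Pow(Add(Q, Mul(Mul(2, Q), Pow(Add(-3, Mul(2, Q)), -1))), 2) = Pow(Add(Q, Mul(2, Q, Pow(Add(-3, Mul(2, Q)), -1))), 2))
Mul(Function('D')(Function('G')(5)), -47) = Mul(Mul(Pow(Mul(2, 5, Add(-17, 5)), 2), Pow(Add(-1, Mul(2, Mul(2, 5, Add(-17, 5)))), 2), Pow(Add(-3, Mul(2, Mul(2, 5, Add(-17, 5)))), -2)), -47) = Mul(Mul(Pow(Mul(2, 5, -12), 2), Pow(Add(-1, Mul(2, Mul(2, 5, -12))), 2), Pow(Add(-3, Mul(2, Mul(2, 5, -12))), -2)), -47) = Mul(Mul(Pow(-120, 2), Pow(Add(-1, Mul(2, -120)), 2), Pow(Add(-3, Mul(2, -120)), -2)), -47) = Mul(Mul(14400, Pow(Add(-1, -240), 2), Pow(Add(-3, -240), -2)), -47) = Mul(Mul(14400, Pow(-241, 2), Pow(-243, -2)), -47) = Mul(Mul(14400, 58081, Rational(1, 59049)), -47) = Mul(Rational(92929600, 6561), -47) = Rational(-4367691200, 6561)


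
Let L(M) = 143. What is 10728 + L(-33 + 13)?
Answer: 10871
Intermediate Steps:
10728 + L(-33 + 13) = 10728 + 143 = 10871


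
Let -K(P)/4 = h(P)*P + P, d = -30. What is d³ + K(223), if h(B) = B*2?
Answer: -425724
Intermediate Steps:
h(B) = 2*B
K(P) = -8*P² - 4*P (K(P) = -4*((2*P)*P + P) = -4*(2*P² + P) = -4*(P + 2*P²) = -8*P² - 4*P)
d³ + K(223) = (-30)³ - 4*223*(1 + 2*223) = -27000 - 4*223*(1 + 446) = -27000 - 4*223*447 = -27000 - 398724 = -425724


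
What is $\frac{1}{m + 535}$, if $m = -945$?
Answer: $- \frac{1}{410} \approx -0.002439$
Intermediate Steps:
$\frac{1}{m + 535} = \frac{1}{-945 + 535} = \frac{1}{-410} = - \frac{1}{410}$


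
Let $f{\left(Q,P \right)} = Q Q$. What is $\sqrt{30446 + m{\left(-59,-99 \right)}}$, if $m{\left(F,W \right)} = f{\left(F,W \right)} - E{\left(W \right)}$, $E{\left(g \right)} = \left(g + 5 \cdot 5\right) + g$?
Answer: $10 \sqrt{341} \approx 184.66$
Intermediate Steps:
$f{\left(Q,P \right)} = Q^{2}$
$E{\left(g \right)} = 25 + 2 g$ ($E{\left(g \right)} = \left(g + 25\right) + g = \left(25 + g\right) + g = 25 + 2 g$)
$m{\left(F,W \right)} = -25 + F^{2} - 2 W$ ($m{\left(F,W \right)} = F^{2} - \left(25 + 2 W\right) = -25 + F^{2} - 2 W$)
$\sqrt{30446 + m{\left(-59,-99 \right)}} = \sqrt{30446 - \left(-173 - 3481\right)} = \sqrt{30446 + \left(-25 + 3481 + 198\right)} = \sqrt{30446 + 3654} = \sqrt{34100} = 10 \sqrt{341}$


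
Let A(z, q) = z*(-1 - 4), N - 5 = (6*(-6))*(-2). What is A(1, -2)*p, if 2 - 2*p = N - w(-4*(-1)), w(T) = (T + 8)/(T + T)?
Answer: 735/4 ≈ 183.75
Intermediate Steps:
N = 77 (N = 5 + (6*(-6))*(-2) = 5 - 36*(-2) = 5 + 72 = 77)
A(z, q) = -5*z (A(z, q) = z*(-5) = -5*z)
w(T) = (8 + T)/(2*T) (w(T) = (8 + T)/((2*T)) = (8 + T)*(1/(2*T)) = (8 + T)/(2*T))
p = -147/4 (p = 1 - (77 - (8 - 4*(-1))/(2*((-4*(-1)))))/2 = 1 - (77 - (8 + 4)/(2*4))/2 = 1 - (77 - 12/(2*4))/2 = 1 - (77 - 1*3/2)/2 = 1 - (77 - 3/2)/2 = 1 - ½*151/2 = 1 - 151/4 = -147/4 ≈ -36.750)
A(1, -2)*p = -5*1*(-147/4) = -5*(-147/4) = 735/4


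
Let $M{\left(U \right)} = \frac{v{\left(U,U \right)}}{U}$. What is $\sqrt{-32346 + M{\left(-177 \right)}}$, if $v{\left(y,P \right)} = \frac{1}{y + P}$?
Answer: $\frac{i \sqrt{4053471334}}{354} \approx 179.85 i$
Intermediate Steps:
$v{\left(y,P \right)} = \frac{1}{P + y}$
$M{\left(U \right)} = \frac{1}{2 U^{2}}$ ($M{\left(U \right)} = \frac{1}{\left(U + U\right) U} = \frac{1}{2 U U} = \frac{\frac{1}{2} \frac{1}{U}}{U} = \frac{1}{2 U^{2}}$)
$\sqrt{-32346 + M{\left(-177 \right)}} = \sqrt{-32346 + \frac{1}{2 \cdot 31329}} = \sqrt{-32346 + \frac{1}{2} \cdot \frac{1}{31329}} = \sqrt{-32346 + \frac{1}{62658}} = \sqrt{- \frac{2026735667}{62658}} = \frac{i \sqrt{4053471334}}{354}$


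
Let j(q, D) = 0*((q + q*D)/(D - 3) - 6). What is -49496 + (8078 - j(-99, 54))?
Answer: -41418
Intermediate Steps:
j(q, D) = 0 (j(q, D) = 0*((q + D*q)/(-3 + D) - 6) = 0*(-6 + (q + D*q)/(-3 + D)) = 0)
-49496 + (8078 - j(-99, 54)) = -49496 + (8078 - 1*0) = -49496 + (8078 + 0) = -49496 + 8078 = -41418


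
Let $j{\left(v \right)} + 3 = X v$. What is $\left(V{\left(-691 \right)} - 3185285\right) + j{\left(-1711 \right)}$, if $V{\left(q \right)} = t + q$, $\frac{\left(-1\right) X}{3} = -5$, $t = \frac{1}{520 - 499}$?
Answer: $- \frac{67444523}{21} \approx -3.2116 \cdot 10^{6}$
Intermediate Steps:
$t = \frac{1}{21} \approx 0.047619$
$X = 15$ ($X = \left(-3\right) \left(-5\right) = 15$)
$V{\left(q \right)} = \frac{1}{21} + q$
$j{\left(v \right)} = -3 + 15 v$
$\left(V{\left(-691 \right)} - 3185285\right) + j{\left(-1711 \right)} = \left(\left(\frac{1}{21} - 691\right) - 3185285\right) + \left(-3 + 15 \left(-1711\right)\right) = \left(- \frac{14510}{21} - 3185285\right) - 25668 = - \frac{66905495}{21} - 25668 = - \frac{67444523}{21}$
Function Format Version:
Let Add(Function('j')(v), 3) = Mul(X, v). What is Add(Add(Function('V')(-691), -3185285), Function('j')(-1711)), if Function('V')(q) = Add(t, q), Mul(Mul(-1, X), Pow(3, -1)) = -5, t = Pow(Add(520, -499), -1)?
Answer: Rational(-67444523, 21) ≈ -3.2116e+6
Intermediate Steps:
t = Rational(1, 21) (t = Pow(21, -1) = Rational(1, 21) ≈ 0.047619)
X = 15 (X = Mul(-3, -5) = 15)
Function('V')(q) = Add(Rational(1, 21), q)
Function('j')(v) = Add(-3, Mul(15, v))
Add(Add(Function('V')(-691), -3185285), Function('j')(-1711)) = Add(Add(Add(Rational(1, 21), -691), -3185285), Add(-3, Mul(15, -1711))) = Add(Add(Rational(-14510, 21), -3185285), Add(-3, -25665)) = Add(Rational(-66905495, 21), -25668) = Rational(-67444523, 21)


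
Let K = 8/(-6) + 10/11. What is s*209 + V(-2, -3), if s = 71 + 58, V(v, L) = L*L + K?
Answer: 889996/33 ≈ 26970.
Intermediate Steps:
K = -14/33 (K = 8*(-1/6) + 10*(1/11) = -4/3 + 10/11 = -14/33 ≈ -0.42424)
V(v, L) = -14/33 + L**2 (V(v, L) = L*L - 14/33 = L**2 - 14/33 = -14/33 + L**2)
s = 129
s*209 + V(-2, -3) = 129*209 + (-14/33 + (-3)**2) = 26961 + (-14/33 + 9) = 26961 + 283/33 = 889996/33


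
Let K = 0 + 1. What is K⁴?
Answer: 1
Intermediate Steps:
K = 1
K⁴ = 1⁴ = 1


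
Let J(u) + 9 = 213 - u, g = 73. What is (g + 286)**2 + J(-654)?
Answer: 129739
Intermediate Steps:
J(u) = 204 - u (J(u) = -9 + (213 - u) = 204 - u)
(g + 286)**2 + J(-654) = (73 + 286)**2 + (204 - 1*(-654)) = 359**2 + (204 + 654) = 128881 + 858 = 129739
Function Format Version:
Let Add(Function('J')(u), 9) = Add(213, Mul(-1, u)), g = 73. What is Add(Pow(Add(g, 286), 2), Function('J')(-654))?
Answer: 129739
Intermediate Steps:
Function('J')(u) = Add(204, Mul(-1, u)) (Function('J')(u) = Add(-9, Add(213, Mul(-1, u))) = Add(204, Mul(-1, u)))
Add(Pow(Add(g, 286), 2), Function('J')(-654)) = Add(Pow(Add(73, 286), 2), Add(204, Mul(-1, -654))) = Add(Pow(359, 2), Add(204, 654)) = Add(128881, 858) = 129739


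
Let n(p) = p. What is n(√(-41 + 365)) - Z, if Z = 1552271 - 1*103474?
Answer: -1448779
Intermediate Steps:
Z = 1448797 (Z = 1552271 - 103474 = 1448797)
n(√(-41 + 365)) - Z = √(-41 + 365) - 1*1448797 = √324 - 1448797 = 18 - 1448797 = -1448779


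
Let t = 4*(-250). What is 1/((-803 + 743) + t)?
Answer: -1/1060 ≈ -0.00094340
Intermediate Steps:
t = -1000
1/((-803 + 743) + t) = 1/((-803 + 743) - 1000) = 1/(-60 - 1000) = 1/(-1060) = -1/1060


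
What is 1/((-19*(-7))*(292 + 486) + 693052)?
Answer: 1/796526 ≈ 1.2555e-6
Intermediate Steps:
1/((-19*(-7))*(292 + 486) + 693052) = 1/(133*778 + 693052) = 1/(103474 + 693052) = 1/796526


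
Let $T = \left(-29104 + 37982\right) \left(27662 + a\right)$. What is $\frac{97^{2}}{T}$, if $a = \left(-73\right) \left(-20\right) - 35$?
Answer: $\frac{9409}{258234386} \approx 3.6436 \cdot 10^{-5}$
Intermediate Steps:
$a = 1425$ ($a = 1460 - 35 = 1425$)
$T = 258234386$ ($T = \left(-29104 + 37982\right) \left(27662 + 1425\right) = 8878 \cdot 29087 = 258234386$)
$\frac{97^{2}}{T} = \frac{97^{2}}{258234386} = 9409 \cdot \frac{1}{258234386} = \frac{9409}{258234386}$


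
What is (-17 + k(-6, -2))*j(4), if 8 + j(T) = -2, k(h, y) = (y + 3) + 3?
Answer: 130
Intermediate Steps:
k(h, y) = 6 + y (k(h, y) = (3 + y) + 3 = 6 + y)
j(T) = -10 (j(T) = -8 - 2 = -10)
(-17 + k(-6, -2))*j(4) = (-17 + (6 - 2))*(-10) = (-17 + 4)*(-10) = -13*(-10) = 130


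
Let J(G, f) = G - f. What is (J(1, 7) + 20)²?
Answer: 196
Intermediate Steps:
(J(1, 7) + 20)² = ((1 - 1*7) + 20)² = ((1 - 7) + 20)² = (-6 + 20)² = 14² = 196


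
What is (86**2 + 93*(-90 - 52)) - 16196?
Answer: -22006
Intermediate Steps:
(86**2 + 93*(-90 - 52)) - 16196 = (7396 + 93*(-142)) - 16196 = (7396 - 13206) - 16196 = -5810 - 16196 = -22006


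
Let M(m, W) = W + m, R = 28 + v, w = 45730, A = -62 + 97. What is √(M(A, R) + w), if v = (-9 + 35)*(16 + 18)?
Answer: √46677 ≈ 216.05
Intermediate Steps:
A = 35
v = 884 (v = 26*34 = 884)
R = 912 (R = 28 + 884 = 912)
√(M(A, R) + w) = √((912 + 35) + 45730) = √(947 + 45730) = √46677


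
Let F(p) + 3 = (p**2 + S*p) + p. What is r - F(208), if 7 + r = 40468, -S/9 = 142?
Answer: 262816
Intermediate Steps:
S = -1278 (S = -9*142 = -1278)
F(p) = -3 + p**2 - 1277*p (F(p) = -3 + ((p**2 - 1278*p) + p) = -3 + (p**2 - 1277*p) = -3 + p**2 - 1277*p)
r = 40461 (r = -7 + 40468 = 40461)
r - F(208) = 40461 - (-3 + 208**2 - 1277*208) = 40461 - (-3 + 43264 - 265616) = 40461 - 1*(-222355) = 40461 + 222355 = 262816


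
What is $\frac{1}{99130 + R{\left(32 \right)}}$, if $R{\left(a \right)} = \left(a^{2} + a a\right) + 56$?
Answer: $\frac{1}{101234} \approx 9.8781 \cdot 10^{-6}$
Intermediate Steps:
$R{\left(a \right)} = 56 + 2 a^{2}$ ($R{\left(a \right)} = \left(a^{2} + a^{2}\right) + 56 = 2 a^{2} + 56 = 56 + 2 a^{2}$)
$\frac{1}{99130 + R{\left(32 \right)}} = \frac{1}{99130 + \left(56 + 2 \cdot 32^{2}\right)} = \frac{1}{99130 + \left(56 + 2 \cdot 1024\right)} = \frac{1}{99130 + \left(56 + 2048\right)} = \frac{1}{99130 + 2104} = \frac{1}{101234}$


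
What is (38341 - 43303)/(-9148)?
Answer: 2481/4574 ≈ 0.54241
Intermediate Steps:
(38341 - 43303)/(-9148) = -4962*(-1/9148) = 2481/4574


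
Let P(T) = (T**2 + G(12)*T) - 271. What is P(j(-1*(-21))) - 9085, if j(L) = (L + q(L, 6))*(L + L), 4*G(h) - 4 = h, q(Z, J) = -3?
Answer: 565204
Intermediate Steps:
G(h) = 1 + h/4
j(L) = 2*L*(-3 + L) (j(L) = (L - 3)*(L + L) = (-3 + L)*(2*L) = 2*L*(-3 + L))
P(T) = -271 + T**2 + 4*T (P(T) = (T**2 + (1 + (1/4)*12)*T) - 271 = (T**2 + (1 + 3)*T) - 271 = (T**2 + 4*T) - 271 = -271 + T**2 + 4*T)
P(j(-1*(-21))) - 9085 = (-271 + (2*(-1*(-21))*(-3 - 1*(-21)))**2 + 4*(2*(-1*(-21))*(-3 - 1*(-21)))) - 9085 = (-271 + (2*21*(-3 + 21))**2 + 4*(2*21*(-3 + 21))) - 9085 = (-271 + (2*21*18)**2 + 4*(2*21*18)) - 9085 = (-271 + 756**2 + 4*756) - 9085 = (-271 + 571536 + 3024) - 9085 = 574289 - 9085 = 565204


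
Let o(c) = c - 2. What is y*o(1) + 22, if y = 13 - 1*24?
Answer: 33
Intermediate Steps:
o(c) = -2 + c
y = -11 (y = 13 - 24 = -11)
y*o(1) + 22 = -11*(-2 + 1) + 22 = -11*(-1) + 22 = 11 + 22 = 33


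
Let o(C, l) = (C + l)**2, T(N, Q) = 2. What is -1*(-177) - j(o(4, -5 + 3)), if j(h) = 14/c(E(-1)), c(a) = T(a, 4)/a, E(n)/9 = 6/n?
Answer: 555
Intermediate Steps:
E(n) = 54/n (E(n) = 9*(6/n) = 54/n)
c(a) = 2/a
j(h) = -378 (j(h) = 14/((2/((54/(-1))))) = 14/((2/((54*(-1))))) = 14/((2/(-54))) = 14/((2*(-1/54))) = 14/(-1/27) = 14*(-27) = -378)
-1*(-177) - j(o(4, -5 + 3)) = -1*(-177) - 1*(-378) = 177 + 378 = 555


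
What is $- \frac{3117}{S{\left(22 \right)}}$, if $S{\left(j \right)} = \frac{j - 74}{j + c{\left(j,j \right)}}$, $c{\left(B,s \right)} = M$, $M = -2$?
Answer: $\frac{15585}{13} \approx 1198.8$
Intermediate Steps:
$c{\left(B,s \right)} = -2$
$S{\left(j \right)} = \frac{-74 + j}{-2 + j}$ ($S{\left(j \right)} = \frac{j - 74}{j - 2} = \frac{-74 + j}{-2 + j}$)
$- \frac{3117}{S{\left(22 \right)}} = - \frac{3117}{\frac{1}{-2 + 22} \left(-74 + 22\right)} = - \frac{3117}{\frac{1}{20} \left(-52\right)} = - \frac{3117}{- \frac{13}{5}} = \left(-3117\right) \left(- \frac{5}{13}\right) = \frac{15585}{13}$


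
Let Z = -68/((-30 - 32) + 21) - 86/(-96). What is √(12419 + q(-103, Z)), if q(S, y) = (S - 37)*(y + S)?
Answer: √1602547689/246 ≈ 162.73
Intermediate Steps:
Z = 5027/1968 (Z = -68/(-62 + 21) - 86*(-1/96) = -68/(-41) + 43/48 = -68*(-1/41) + 43/48 = 68/41 + 43/48 = 5027/1968 ≈ 2.5544)
q(S, y) = (-37 + S)*(S + y)
√(12419 + q(-103, Z)) = √(12419 + ((-103)² - 37*(-103) - 37*5027/1968 - 103*5027/1968)) = √(12419 + (10609 + 3811 - 185999/1968 - 517781/1968)) = √(12419 + 6918695/492) = √(13028843/492) = √1602547689/246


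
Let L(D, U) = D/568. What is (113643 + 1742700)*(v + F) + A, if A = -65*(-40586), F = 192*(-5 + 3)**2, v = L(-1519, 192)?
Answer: 808460018935/568 ≈ 1.4233e+9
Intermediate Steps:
L(D, U) = D/568 (L(D, U) = D*(1/568) = D/568)
v = -1519/568 (v = (1/568)*(-1519) = -1519/568 ≈ -2.6743)
F = 768 (F = 192*(-2)**2 = 192*4 = 768)
A = 2638090
(113643 + 1742700)*(v + F) + A = (113643 + 1742700)*(-1519/568 + 768) + 2638090 = 1856343*(434705/568) + 2638090 = 806961583815/568 + 2638090 = 808460018935/568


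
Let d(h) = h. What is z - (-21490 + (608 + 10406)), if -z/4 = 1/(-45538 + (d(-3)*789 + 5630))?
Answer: 442872904/42275 ≈ 10476.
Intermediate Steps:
z = 4/42275 (z = -4/(-45538 + (-3*789 + 5630)) = -4/(-45538 + (-2367 + 5630)) = -4/(-45538 + 3263) = -4/(-42275) = -4*(-1/42275) = 4/42275 ≈ 9.4619e-5)
z - (-21490 + (608 + 10406)) = 4/42275 - (-21490 + (608 + 10406)) = 4/42275 - (-21490 + 11014) = 4/42275 - 1*(-10476) = 4/42275 + 10476 = 442872904/42275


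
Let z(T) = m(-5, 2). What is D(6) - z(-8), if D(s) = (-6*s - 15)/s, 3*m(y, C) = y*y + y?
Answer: -91/6 ≈ -15.167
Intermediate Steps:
m(y, C) = y/3 + y²/3 (m(y, C) = (y*y + y)/3 = (y² + y)/3 = (y + y²)/3 = y/3 + y²/3)
z(T) = 20/3 (z(T) = (⅓)*(-5)*(1 - 5) = (⅓)*(-5)*(-4) = 20/3)
D(s) = (-15 - 6*s)/s
D(6) - z(-8) = (-6 - 15/6) - 1*20/3 = (-6 - 15*⅙) - 20/3 = (-6 - 5/2) - 20/3 = -17/2 - 20/3 = -91/6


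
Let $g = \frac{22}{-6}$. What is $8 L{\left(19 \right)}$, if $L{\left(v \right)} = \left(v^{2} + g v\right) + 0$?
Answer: $\frac{6992}{3} \approx 2330.7$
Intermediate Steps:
$g = - \frac{11}{3}$ ($g = 22 \left(- \frac{1}{6}\right) = - \frac{11}{3} \approx -3.6667$)
$L{\left(v \right)} = v^{2} - \frac{11 v}{3}$ ($L{\left(v \right)} = \left(v^{2} - \frac{11 v}{3}\right) + 0 = v^{2} - \frac{11 v}{3}$)
$8 L{\left(19 \right)} = 8 \cdot \frac{1}{3} \cdot 19 \left(-11 + 3 \cdot 19\right) = 8 \cdot \frac{1}{3} \cdot 19 \left(-11 + 57\right) = 8 \cdot \frac{1}{3} \cdot 19 \cdot 46 = 8 \cdot \frac{874}{3} = \frac{6992}{3}$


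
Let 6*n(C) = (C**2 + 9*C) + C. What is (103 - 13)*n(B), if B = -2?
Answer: -240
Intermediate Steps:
n(C) = C**2/6 + 5*C/3 (n(C) = ((C**2 + 9*C) + C)/6 = (C**2 + 10*C)/6 = C**2/6 + 5*C/3)
(103 - 13)*n(B) = (103 - 13)*((1/6)*(-2)*(10 - 2)) = 90*((1/6)*(-2)*8) = 90*(-8/3) = -240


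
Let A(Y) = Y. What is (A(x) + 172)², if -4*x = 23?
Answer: 442225/16 ≈ 27639.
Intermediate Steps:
x = -23/4 (x = -¼*23 = -23/4 ≈ -5.7500)
(A(x) + 172)² = (-23/4 + 172)² = (665/4)² = 442225/16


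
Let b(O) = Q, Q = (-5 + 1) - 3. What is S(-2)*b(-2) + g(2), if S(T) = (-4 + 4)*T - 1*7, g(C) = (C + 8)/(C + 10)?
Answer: 299/6 ≈ 49.833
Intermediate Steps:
Q = -7 (Q = -4 - 3 = -7)
g(C) = (8 + C)/(10 + C)
b(O) = -7
S(T) = -7 (S(T) = 0*T - 7 = 0 - 7 = -7)
S(-2)*b(-2) + g(2) = -7*(-7) + (8 + 2)/(10 + 2) = 49 + 10/12 = 49 + (1/12)*10 = 49 + ⅚ = 299/6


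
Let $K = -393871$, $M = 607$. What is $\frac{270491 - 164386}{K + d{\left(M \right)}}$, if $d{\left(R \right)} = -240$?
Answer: $- \frac{106105}{394111} \approx -0.26923$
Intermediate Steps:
$\frac{270491 - 164386}{K + d{\left(M \right)}} = \frac{270491 - 164386}{-393871 - 240} = \frac{106105}{-394111} = 106105 \left(- \frac{1}{394111}\right) = - \frac{106105}{394111}$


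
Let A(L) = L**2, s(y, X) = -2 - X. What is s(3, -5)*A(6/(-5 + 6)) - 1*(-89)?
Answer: 197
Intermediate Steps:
s(3, -5)*A(6/(-5 + 6)) - 1*(-89) = (-2 - 1*(-5))*(6/(-5 + 6))**2 - 1*(-89) = (-2 + 5)*(6/1)**2 + 89 = 3*(1*6)**2 + 89 = 3*6**2 + 89 = 3*36 + 89 = 108 + 89 = 197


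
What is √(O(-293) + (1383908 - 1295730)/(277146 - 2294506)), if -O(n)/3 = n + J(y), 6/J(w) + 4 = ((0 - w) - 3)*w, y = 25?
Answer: √108211172198117230/11095480 ≈ 29.648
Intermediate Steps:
J(w) = 6/(-4 + w*(-3 - w)) (J(w) = 6/(-4 + ((0 - w) - 3)*w) = 6/(-4 + (-w - 3)*w) = 6/(-4 + (-3 - w)*w) = 6/(-4 + w*(-3 - w)))
O(n) = 9/352 - 3*n (O(n) = -3*(n - 6/(4 + 25² + 3*25)) = -3*(n - 6/(4 + 625 + 75)) = -3*(n - 6/704) = -3*(n - 6*1/704) = -3*(n - 3/352) = -3*(-3/352 + n) = 9/352 - 3*n)
√(O(-293) + (1383908 - 1295730)/(277146 - 2294506)) = √((9/352 - 3*(-293)) + (1383908 - 1295730)/(277146 - 2294506)) = √((9/352 + 879) + 88178/(-2017360)) = √(309417/352 + 88178*(-1/2017360)) = √(309417/352 - 44089/1008680) = √(39010902529/44381920) = √108211172198117230/11095480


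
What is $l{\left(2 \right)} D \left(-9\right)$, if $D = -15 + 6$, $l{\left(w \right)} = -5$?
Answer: $-405$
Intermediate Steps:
$D = -9$
$l{\left(2 \right)} D \left(-9\right) = \left(-5\right) \left(-9\right) \left(-9\right) = 45 \left(-9\right) = -405$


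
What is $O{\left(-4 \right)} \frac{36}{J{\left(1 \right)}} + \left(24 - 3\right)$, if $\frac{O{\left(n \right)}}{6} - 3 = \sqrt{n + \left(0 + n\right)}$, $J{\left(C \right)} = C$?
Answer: $669 + 432 i \sqrt{2} \approx 669.0 + 610.94 i$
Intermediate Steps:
$O{\left(n \right)} = 18 + 6 \sqrt{2} \sqrt{n}$ ($O{\left(n \right)} = 18 + 6 \sqrt{n + \left(0 + n\right)} = 18 + 6 \sqrt{n + n} = 18 + 6 \sqrt{2 n} = 18 + 6 \sqrt{2} \sqrt{n}$)
$O{\left(-4 \right)} \frac{36}{J{\left(1 \right)}} + \left(24 - 3\right) = \left(18 + 6 \sqrt{2} \sqrt{-4}\right) \frac{36}{1} + \left(24 - 3\right) = \left(18 + 6 \sqrt{2} \cdot 2 i\right) 36 \cdot 1 + 21 = \left(18 + 12 i \sqrt{2}\right) 36 + 21 = \left(648 + 432 i \sqrt{2}\right) + 21 = 669 + 432 i \sqrt{2}$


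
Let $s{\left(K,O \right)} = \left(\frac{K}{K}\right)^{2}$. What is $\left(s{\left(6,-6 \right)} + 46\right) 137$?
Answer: $6439$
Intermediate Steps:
$s{\left(K,O \right)} = 1$ ($s{\left(K,O \right)} = 1^{2} = 1$)
$\left(s{\left(6,-6 \right)} + 46\right) 137 = \left(1 + 46\right) 137 = 47 \cdot 137 = 6439$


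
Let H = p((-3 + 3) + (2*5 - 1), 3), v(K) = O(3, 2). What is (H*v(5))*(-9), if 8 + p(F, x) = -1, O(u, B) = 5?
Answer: 405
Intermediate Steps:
p(F, x) = -9 (p(F, x) = -8 - 1 = -9)
v(K) = 5
H = -9
(H*v(5))*(-9) = -9*5*(-9) = -45*(-9) = 405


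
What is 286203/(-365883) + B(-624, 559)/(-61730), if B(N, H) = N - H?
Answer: -5744823867/7528652530 ≈ -0.76306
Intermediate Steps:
286203/(-365883) + B(-624, 559)/(-61730) = 286203/(-365883) + (-624 - 1*559)/(-61730) = 286203*(-1/365883) + (-624 - 559)*(-1/61730) = -95401/121961 - 1183*(-1/61730) = -95401/121961 + 1183/61730 = -5744823867/7528652530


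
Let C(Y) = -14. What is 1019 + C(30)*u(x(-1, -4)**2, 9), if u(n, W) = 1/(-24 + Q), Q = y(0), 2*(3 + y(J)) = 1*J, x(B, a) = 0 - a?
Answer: 27527/27 ≈ 1019.5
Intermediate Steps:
x(B, a) = -a
y(J) = -3 + J/2 (y(J) = -3 + (1*J)/2 = -3 + J/2)
Q = -3 (Q = -3 + (1/2)*0 = -3 + 0 = -3)
u(n, W) = -1/27 (u(n, W) = 1/(-24 - 3) = 1/(-27) = -1/27)
1019 + C(30)*u(x(-1, -4)**2, 9) = 1019 - 14*(-1/27) = 1019 + 14/27 = 27527/27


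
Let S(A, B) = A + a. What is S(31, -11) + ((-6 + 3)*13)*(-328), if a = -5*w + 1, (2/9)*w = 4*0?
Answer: 12824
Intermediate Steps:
w = 0 (w = 9*(4*0)/2 = (9/2)*0 = 0)
a = 1 (a = -5*0 + 1 = 0 + 1 = 1)
S(A, B) = 1 + A (S(A, B) = A + 1 = 1 + A)
S(31, -11) + ((-6 + 3)*13)*(-328) = (1 + 31) + ((-6 + 3)*13)*(-328) = 32 - 3*13*(-328) = 32 - 39*(-328) = 32 + 12792 = 12824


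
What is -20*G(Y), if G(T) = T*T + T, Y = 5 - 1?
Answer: -400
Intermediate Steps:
Y = 4
G(T) = T + T² (G(T) = T² + T = T + T²)
-20*G(Y) = -80*(1 + 4) = -80*5 = -20*20 = -400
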